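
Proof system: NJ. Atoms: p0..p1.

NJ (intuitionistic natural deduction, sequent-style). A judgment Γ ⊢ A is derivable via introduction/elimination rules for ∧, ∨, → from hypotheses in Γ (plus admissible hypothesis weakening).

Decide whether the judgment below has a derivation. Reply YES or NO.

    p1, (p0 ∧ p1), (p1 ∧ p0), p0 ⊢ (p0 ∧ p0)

Proof tree:
[∧I] p1, (p0 ∧ p1), (p1 ∧ p0), p0 ⊢ (p0 ∧ p0)
  [Ax] p0 ⊢ p0
  [Wk] p0, p1, (p0 ∧ p1), (p1 ∧ p0) ⊢ p0
    [Wk] p0, p1, (p0 ∧ p1) ⊢ p0
      [Wk] p0, p1 ⊢ p0
        [Ax] p0 ⊢ p0

Result: YES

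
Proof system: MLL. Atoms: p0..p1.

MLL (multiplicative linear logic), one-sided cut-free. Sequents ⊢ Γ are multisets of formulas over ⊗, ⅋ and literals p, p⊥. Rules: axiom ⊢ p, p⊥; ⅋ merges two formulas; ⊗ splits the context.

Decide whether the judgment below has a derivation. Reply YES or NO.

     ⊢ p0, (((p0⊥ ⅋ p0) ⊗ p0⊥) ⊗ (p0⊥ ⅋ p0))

Proof tree:
[⊗]  ⊢ p0, (((p0⊥ ⅋ p0) ⊗ p0⊥) ⊗ (p0⊥ ⅋ p0))
  [⊗]  ⊢ p0, ((p0⊥ ⅋ p0) ⊗ p0⊥)
    [⅋]  ⊢ (p0⊥ ⅋ p0)
      [Ax]  ⊢ p0, p0⊥
    [Ax]  ⊢ p0, p0⊥
  [⅋]  ⊢ (p0⊥ ⅋ p0)
    [Ax]  ⊢ p0, p0⊥

Result: YES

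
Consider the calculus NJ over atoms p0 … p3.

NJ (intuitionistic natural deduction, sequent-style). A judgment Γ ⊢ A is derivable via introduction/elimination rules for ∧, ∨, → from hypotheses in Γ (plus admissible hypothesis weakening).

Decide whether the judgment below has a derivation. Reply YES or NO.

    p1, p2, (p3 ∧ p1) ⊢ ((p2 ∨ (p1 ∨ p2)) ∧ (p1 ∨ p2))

Proof tree:
[∧I] p1, p2, (p3 ∧ p1) ⊢ ((p2 ∨ (p1 ∨ p2)) ∧ (p1 ∨ p2))
  [∨I₂] p1 ⊢ (p2 ∨ (p1 ∨ p2))
    [∨I₁] p1 ⊢ (p1 ∨ p2)
      [Ax] p1 ⊢ p1
  [Wk] p1, p2, (p3 ∧ p1) ⊢ (p1 ∨ p2)
    [Wk] p1, p2 ⊢ (p1 ∨ p2)
      [∨I₁] p1 ⊢ (p1 ∨ p2)
        [Ax] p1 ⊢ p1

Result: YES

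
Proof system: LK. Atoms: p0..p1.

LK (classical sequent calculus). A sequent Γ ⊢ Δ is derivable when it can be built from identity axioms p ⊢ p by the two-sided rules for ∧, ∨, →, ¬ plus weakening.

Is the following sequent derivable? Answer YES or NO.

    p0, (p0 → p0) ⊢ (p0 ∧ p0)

Proof tree:
[→L] p0, (p0 → p0) ⊢ (p0 ∧ p0)
  [Ax] p0 ⊢ p0
  [∧R] p0 ⊢ (p0 ∧ p0)
    [Ax] p0 ⊢ p0
    [Ax] p0 ⊢ p0

Result: YES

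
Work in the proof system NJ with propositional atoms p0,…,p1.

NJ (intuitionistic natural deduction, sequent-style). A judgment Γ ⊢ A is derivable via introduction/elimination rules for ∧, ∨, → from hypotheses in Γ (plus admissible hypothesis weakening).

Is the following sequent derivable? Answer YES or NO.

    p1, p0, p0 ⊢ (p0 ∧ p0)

Derivation (root first):
[Wk] p1, p0, p0 ⊢ (p0 ∧ p0)
  [∧I] p1, p0 ⊢ (p0 ∧ p0)
    [Wk] p0, p1 ⊢ p0
      [Ax] p0 ⊢ p0
    [Ax] p0 ⊢ p0

Result: YES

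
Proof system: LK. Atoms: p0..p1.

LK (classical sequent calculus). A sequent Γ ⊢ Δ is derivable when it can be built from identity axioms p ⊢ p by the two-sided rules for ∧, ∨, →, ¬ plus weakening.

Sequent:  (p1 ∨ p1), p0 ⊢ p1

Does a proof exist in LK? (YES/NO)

Proof tree:
[WL] (p1 ∨ p1), p0 ⊢ p1
  [∨L] (p1 ∨ p1) ⊢ p1
    [Ax] p1 ⊢ p1
    [Ax] p1 ⊢ p1

Result: YES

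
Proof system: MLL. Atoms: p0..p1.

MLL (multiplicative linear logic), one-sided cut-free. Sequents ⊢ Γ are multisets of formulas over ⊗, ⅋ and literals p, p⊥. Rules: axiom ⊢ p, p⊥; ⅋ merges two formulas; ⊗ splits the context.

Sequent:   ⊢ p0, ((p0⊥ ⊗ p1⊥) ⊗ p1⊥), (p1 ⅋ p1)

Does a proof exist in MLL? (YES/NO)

Derivation trace:
[⅋]  ⊢ p0, ((p0⊥ ⊗ p1⊥) ⊗ p1⊥), (p1 ⅋ p1)
  [⊗]  ⊢ p0, p1, p1, ((p0⊥ ⊗ p1⊥) ⊗ p1⊥)
    [⊗]  ⊢ p0, p1, (p0⊥ ⊗ p1⊥)
      [Ax]  ⊢ p0, p0⊥
      [Ax]  ⊢ p1, p1⊥
    [Ax]  ⊢ p1, p1⊥

Result: YES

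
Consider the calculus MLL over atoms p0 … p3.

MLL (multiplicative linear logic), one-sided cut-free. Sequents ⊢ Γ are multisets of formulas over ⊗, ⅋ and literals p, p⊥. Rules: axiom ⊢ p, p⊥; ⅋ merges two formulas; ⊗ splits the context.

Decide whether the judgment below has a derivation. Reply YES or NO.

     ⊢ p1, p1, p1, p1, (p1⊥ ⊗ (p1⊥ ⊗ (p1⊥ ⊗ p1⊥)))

Derivation (root first):
[⊗]  ⊢ p1, p1, p1, p1, (p1⊥ ⊗ (p1⊥ ⊗ (p1⊥ ⊗ p1⊥)))
  [Ax]  ⊢ p1, p1⊥
  [⊗]  ⊢ p1, p1, p1, (p1⊥ ⊗ (p1⊥ ⊗ p1⊥))
    [Ax]  ⊢ p1, p1⊥
    [⊗]  ⊢ p1, p1, (p1⊥ ⊗ p1⊥)
      [Ax]  ⊢ p1, p1⊥
      [Ax]  ⊢ p1, p1⊥

Result: YES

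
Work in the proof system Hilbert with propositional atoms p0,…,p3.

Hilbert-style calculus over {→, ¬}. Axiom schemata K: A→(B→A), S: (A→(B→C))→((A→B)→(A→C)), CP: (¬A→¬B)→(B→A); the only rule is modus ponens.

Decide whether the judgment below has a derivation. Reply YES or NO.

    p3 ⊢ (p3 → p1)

Truth-table refutation:
  v=0000: Γ:[p3=F] Δ:[(p3 → p1)=T] refutes=False
  v=0001: Γ:[p3=T] Δ:[(p3 → p1)=F] refutes=True  ← countermodel

Result: NO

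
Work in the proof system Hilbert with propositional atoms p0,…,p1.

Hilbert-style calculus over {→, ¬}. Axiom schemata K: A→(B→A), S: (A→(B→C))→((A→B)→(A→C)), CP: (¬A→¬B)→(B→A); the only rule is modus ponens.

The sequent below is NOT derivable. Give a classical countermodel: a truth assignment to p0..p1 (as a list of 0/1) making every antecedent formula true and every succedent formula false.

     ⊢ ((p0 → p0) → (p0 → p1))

Enumerate valuations to refute Γ ⊢ Δ:
  v=00: Γ:[] Δ:[((p0 → p0) → (p0 → p1))=T] refutes=False
  v=01: Γ:[] Δ:[((p0 → p0) → (p0 → p1))=T] refutes=False
  v=10: Γ:[] Δ:[((p0 → p0) → (p0 → p1))=F] refutes=True  ← countermodel

Result: [1, 0]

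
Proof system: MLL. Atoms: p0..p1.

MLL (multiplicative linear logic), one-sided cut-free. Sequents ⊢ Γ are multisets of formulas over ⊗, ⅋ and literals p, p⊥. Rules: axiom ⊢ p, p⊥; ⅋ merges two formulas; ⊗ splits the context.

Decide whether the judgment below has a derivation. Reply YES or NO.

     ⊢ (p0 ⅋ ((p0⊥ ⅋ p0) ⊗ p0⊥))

Proof tree:
[⅋]  ⊢ (p0 ⅋ ((p0⊥ ⅋ p0) ⊗ p0⊥))
  [⊗]  ⊢ p0, ((p0⊥ ⅋ p0) ⊗ p0⊥)
    [⅋]  ⊢ (p0⊥ ⅋ p0)
      [Ax]  ⊢ p0, p0⊥
    [Ax]  ⊢ p0, p0⊥

Result: YES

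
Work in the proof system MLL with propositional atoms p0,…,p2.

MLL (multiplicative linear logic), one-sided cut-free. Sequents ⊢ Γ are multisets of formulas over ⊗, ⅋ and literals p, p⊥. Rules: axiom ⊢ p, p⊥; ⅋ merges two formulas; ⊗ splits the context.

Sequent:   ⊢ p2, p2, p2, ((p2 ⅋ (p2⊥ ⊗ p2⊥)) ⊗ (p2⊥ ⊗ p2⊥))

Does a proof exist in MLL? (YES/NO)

Proof tree:
[⊗]  ⊢ p2, p2, p2, ((p2 ⅋ (p2⊥ ⊗ p2⊥)) ⊗ (p2⊥ ⊗ p2⊥))
  [⅋]  ⊢ p2, (p2 ⅋ (p2⊥ ⊗ p2⊥))
    [⊗]  ⊢ p2, p2, (p2⊥ ⊗ p2⊥)
      [Ax]  ⊢ p2, p2⊥
      [Ax]  ⊢ p2, p2⊥
  [⊗]  ⊢ p2, p2, (p2⊥ ⊗ p2⊥)
    [Ax]  ⊢ p2, p2⊥
    [Ax]  ⊢ p2, p2⊥

Result: YES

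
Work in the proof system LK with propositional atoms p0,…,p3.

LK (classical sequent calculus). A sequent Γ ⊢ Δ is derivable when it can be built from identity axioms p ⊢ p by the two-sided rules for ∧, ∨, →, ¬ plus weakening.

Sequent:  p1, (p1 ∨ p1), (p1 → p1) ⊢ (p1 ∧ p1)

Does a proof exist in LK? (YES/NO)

Derivation trace:
[∧R] p1, (p1 ∨ p1), (p1 → p1) ⊢ (p1 ∧ p1)
  [→L] p1, (p1 → p1) ⊢ p1
    [Ax] p1 ⊢ p1
    [Ax] p1 ⊢ p1
  [WL] (p1 ∨ p1), p1 ⊢ p1
    [∨L] (p1 ∨ p1) ⊢ p1
      [Ax] p1 ⊢ p1
      [Ax] p1 ⊢ p1

Result: YES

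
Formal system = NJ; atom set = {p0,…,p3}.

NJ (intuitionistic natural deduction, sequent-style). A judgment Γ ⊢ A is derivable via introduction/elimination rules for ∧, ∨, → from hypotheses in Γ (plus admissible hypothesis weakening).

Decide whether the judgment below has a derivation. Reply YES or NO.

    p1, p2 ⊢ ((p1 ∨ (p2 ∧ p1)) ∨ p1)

Derivation trace:
[∨I₁] p1, p2 ⊢ ((p1 ∨ (p2 ∧ p1)) ∨ p1)
  [∨I₂] p1, p2 ⊢ (p1 ∨ (p2 ∧ p1))
    [∧I] p1, p2 ⊢ (p2 ∧ p1)
      [Ax] p2 ⊢ p2
      [Ax] p1 ⊢ p1

Result: YES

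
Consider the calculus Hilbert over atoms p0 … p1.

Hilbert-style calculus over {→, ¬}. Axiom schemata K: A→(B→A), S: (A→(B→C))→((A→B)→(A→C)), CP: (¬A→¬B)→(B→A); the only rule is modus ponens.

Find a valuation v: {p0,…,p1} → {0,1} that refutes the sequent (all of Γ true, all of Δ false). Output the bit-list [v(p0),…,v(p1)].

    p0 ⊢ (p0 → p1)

Search for a countermodel by truth-table:
  v=00: Γ:[p0=F] Δ:[(p0 → p1)=T] refutes=False
  v=01: Γ:[p0=F] Δ:[(p0 → p1)=T] refutes=False
  v=10: Γ:[p0=T] Δ:[(p0 → p1)=F] refutes=True  ← countermodel

Result: [1, 0]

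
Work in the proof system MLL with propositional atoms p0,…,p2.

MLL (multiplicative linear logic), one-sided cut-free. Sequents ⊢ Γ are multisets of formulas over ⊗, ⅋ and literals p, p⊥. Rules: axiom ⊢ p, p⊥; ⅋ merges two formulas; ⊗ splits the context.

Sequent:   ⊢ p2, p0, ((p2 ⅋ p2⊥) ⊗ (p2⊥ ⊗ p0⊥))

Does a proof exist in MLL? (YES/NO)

Derivation (root first):
[⊗]  ⊢ p2, p0, ((p2 ⅋ p2⊥) ⊗ (p2⊥ ⊗ p0⊥))
  [⅋]  ⊢ (p2 ⅋ p2⊥)
    [Ax]  ⊢ p2, p2⊥
  [⊗]  ⊢ p2, p0, (p2⊥ ⊗ p0⊥)
    [Ax]  ⊢ p2, p2⊥
    [Ax]  ⊢ p0, p0⊥

Result: YES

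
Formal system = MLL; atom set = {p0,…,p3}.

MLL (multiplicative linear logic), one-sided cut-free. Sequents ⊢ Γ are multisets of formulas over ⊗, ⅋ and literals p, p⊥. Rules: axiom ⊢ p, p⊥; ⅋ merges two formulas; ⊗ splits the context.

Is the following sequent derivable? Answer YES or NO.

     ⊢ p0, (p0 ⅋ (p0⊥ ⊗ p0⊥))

Derivation trace:
[⅋]  ⊢ p0, (p0 ⅋ (p0⊥ ⊗ p0⊥))
  [⊗]  ⊢ p0, p0, (p0⊥ ⊗ p0⊥)
    [Ax]  ⊢ p0, p0⊥
    [Ax]  ⊢ p0, p0⊥

Result: YES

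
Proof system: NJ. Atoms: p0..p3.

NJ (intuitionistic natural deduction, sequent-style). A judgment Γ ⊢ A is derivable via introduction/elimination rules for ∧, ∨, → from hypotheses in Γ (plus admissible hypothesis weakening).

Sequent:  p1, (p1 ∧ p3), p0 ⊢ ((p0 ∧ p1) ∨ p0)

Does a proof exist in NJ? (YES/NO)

Derivation trace:
[∨I₁] p1, (p1 ∧ p3), p0 ⊢ ((p0 ∧ p1) ∨ p0)
  [∧I] p1, (p1 ∧ p3), p0 ⊢ (p0 ∧ p1)
    [Ax] p0 ⊢ p0
    [Wk] p1, (p1 ∧ p3) ⊢ p1
      [Ax] p1 ⊢ p1

Result: YES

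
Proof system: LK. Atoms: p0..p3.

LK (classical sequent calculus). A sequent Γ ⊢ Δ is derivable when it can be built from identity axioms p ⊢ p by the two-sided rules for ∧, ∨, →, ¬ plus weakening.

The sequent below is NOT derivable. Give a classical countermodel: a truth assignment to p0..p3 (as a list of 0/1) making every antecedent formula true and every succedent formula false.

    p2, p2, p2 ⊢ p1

Search for a countermodel by truth-table:
  v=0000: Γ:[p2=F, p2=F, p2=F] Δ:[p1=F] refutes=False
  v=0001: Γ:[p2=F, p2=F, p2=F] Δ:[p1=F] refutes=False
  v=0010: Γ:[p2=T, p2=T, p2=T] Δ:[p1=F] refutes=True  ← countermodel

Result: [0, 0, 1, 0]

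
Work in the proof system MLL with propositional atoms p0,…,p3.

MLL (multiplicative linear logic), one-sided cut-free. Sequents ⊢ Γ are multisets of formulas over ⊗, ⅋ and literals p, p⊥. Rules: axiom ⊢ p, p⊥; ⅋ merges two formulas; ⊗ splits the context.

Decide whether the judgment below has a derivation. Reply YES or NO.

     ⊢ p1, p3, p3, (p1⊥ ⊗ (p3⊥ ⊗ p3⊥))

Derivation trace:
[⊗]  ⊢ p1, p3, p3, (p1⊥ ⊗ (p3⊥ ⊗ p3⊥))
  [Ax]  ⊢ p1, p1⊥
  [⊗]  ⊢ p3, p3, (p3⊥ ⊗ p3⊥)
    [Ax]  ⊢ p3, p3⊥
    [Ax]  ⊢ p3, p3⊥

Result: YES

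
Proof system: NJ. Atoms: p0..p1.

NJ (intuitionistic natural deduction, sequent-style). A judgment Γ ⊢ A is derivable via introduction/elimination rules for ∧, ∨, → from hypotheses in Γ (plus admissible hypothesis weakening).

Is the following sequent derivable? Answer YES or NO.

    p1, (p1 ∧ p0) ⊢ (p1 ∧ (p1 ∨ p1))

Proof tree:
[Wk] p1, (p1 ∧ p0) ⊢ (p1 ∧ (p1 ∨ p1))
  [∧I] p1 ⊢ (p1 ∧ (p1 ∨ p1))
    [Ax] p1 ⊢ p1
    [∨I₂] p1 ⊢ (p1 ∨ p1)
      [Ax] p1 ⊢ p1

Result: YES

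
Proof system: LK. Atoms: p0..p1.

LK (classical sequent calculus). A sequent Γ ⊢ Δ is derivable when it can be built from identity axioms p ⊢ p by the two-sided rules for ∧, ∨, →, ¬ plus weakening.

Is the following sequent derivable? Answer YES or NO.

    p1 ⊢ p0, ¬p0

Proof tree:
[¬R] p1 ⊢ p0, ¬p0
  [WL] p0, p1 ⊢ p0
    [Ax] p0 ⊢ p0

Result: YES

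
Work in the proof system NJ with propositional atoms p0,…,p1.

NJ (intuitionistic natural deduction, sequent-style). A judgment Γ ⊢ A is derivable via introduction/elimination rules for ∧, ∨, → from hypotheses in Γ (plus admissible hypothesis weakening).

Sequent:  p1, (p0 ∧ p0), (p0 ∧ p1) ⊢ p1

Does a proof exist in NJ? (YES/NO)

Derivation (root first):
[Wk] p1, (p0 ∧ p0), (p0 ∧ p1) ⊢ p1
  [Wk] p1, (p0 ∧ p0) ⊢ p1
    [Ax] p1 ⊢ p1

Result: YES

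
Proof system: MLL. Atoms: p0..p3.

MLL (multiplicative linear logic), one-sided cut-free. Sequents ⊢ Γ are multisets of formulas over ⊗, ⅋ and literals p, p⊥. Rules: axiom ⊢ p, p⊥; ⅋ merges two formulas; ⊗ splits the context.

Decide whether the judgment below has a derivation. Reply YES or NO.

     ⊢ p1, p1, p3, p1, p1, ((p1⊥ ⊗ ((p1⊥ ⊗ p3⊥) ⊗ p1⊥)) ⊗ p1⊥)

Derivation (root first):
[⊗]  ⊢ p1, p1, p3, p1, p1, ((p1⊥ ⊗ ((p1⊥ ⊗ p3⊥) ⊗ p1⊥)) ⊗ p1⊥)
  [⊗]  ⊢ p1, p1, p3, p1, (p1⊥ ⊗ ((p1⊥ ⊗ p3⊥) ⊗ p1⊥))
    [Ax]  ⊢ p1, p1⊥
    [⊗]  ⊢ p1, p3, p1, ((p1⊥ ⊗ p3⊥) ⊗ p1⊥)
      [⊗]  ⊢ p1, p3, (p1⊥ ⊗ p3⊥)
        [Ax]  ⊢ p1, p1⊥
        [Ax]  ⊢ p3, p3⊥
      [Ax]  ⊢ p1, p1⊥
  [Ax]  ⊢ p1, p1⊥

Result: YES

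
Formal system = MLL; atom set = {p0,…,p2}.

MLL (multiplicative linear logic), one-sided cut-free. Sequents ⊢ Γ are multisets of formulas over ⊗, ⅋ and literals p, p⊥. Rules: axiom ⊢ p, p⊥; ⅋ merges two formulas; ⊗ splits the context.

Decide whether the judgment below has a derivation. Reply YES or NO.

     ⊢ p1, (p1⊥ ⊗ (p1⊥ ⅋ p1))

Derivation (root first):
[⊗]  ⊢ p1, (p1⊥ ⊗ (p1⊥ ⅋ p1))
  [Ax]  ⊢ p1, p1⊥
  [⅋]  ⊢ (p1⊥ ⅋ p1)
    [Ax]  ⊢ p1, p1⊥

Result: YES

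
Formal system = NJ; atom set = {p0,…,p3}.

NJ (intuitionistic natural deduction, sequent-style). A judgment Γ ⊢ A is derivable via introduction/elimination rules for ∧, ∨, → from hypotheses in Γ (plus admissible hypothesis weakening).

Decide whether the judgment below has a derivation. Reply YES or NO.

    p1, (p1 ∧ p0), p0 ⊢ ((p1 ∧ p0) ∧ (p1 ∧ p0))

Derivation trace:
[∧I] p1, (p1 ∧ p0), p0 ⊢ ((p1 ∧ p0) ∧ (p1 ∧ p0))
  [Wk] p1, p0, (p1 ∧ p0) ⊢ (p1 ∧ p0)
    [∧I] p1, p0 ⊢ (p1 ∧ p0)
      [Ax] p1 ⊢ p1
      [Ax] p0 ⊢ p0
  [Wk] p1, p0, (p1 ∧ p0) ⊢ (p1 ∧ p0)
    [∧I] p1, p0 ⊢ (p1 ∧ p0)
      [Ax] p1 ⊢ p1
      [Ax] p0 ⊢ p0

Result: YES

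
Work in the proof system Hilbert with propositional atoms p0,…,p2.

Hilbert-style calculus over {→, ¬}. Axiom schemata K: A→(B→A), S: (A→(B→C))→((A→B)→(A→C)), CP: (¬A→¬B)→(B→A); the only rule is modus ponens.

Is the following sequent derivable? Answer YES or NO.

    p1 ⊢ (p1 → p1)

Proof tree:
[MP] p1 ⊢ (p1 → p1)
  [K]  ⊢ (p1 → (p1 → p1))
  [MP] p1 ⊢ p1
    [MP] p1 ⊢ (p1 → p1)
      [K]  ⊢ (p1 → (p1 → p1))
      [Hyp] p1 ⊢ p1
    [Hyp] p1 ⊢ p1

Result: YES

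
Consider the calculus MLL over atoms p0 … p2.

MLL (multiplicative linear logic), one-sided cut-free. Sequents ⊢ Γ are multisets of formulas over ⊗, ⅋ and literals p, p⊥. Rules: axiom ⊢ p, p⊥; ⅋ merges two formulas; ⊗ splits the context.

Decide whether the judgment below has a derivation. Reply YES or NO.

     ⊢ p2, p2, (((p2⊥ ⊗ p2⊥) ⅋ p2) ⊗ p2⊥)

Proof tree:
[⊗]  ⊢ p2, p2, (((p2⊥ ⊗ p2⊥) ⅋ p2) ⊗ p2⊥)
  [⅋]  ⊢ p2, ((p2⊥ ⊗ p2⊥) ⅋ p2)
    [⊗]  ⊢ p2, p2, (p2⊥ ⊗ p2⊥)
      [Ax]  ⊢ p2, p2⊥
      [Ax]  ⊢ p2, p2⊥
  [Ax]  ⊢ p2, p2⊥

Result: YES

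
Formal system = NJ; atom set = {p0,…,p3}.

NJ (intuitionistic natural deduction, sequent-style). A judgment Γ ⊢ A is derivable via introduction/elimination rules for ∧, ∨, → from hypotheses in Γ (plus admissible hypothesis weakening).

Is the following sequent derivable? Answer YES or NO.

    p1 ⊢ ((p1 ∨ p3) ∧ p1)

Derivation (root first):
[∧I] p1 ⊢ ((p1 ∨ p3) ∧ p1)
  [∨I₁] p1 ⊢ (p1 ∨ p3)
    [Ax] p1 ⊢ p1
  [Ax] p1 ⊢ p1

Result: YES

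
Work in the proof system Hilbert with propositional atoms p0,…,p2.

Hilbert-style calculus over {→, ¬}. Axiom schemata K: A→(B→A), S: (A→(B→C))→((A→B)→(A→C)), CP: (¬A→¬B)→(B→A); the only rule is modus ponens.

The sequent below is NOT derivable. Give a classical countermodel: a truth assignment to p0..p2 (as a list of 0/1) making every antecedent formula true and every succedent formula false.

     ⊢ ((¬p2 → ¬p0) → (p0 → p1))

Truth-table refutation:
  v=000: Γ:[] Δ:[((¬p2 → ¬p0) → (p0 → p1))=T] refutes=False
  v=001: Γ:[] Δ:[((¬p2 → ¬p0) → (p0 → p1))=T] refutes=False
  v=010: Γ:[] Δ:[((¬p2 → ¬p0) → (p0 → p1))=T] refutes=False
  v=011: Γ:[] Δ:[((¬p2 → ¬p0) → (p0 → p1))=T] refutes=False
  v=100: Γ:[] Δ:[((¬p2 → ¬p0) → (p0 → p1))=T] refutes=False
  v=101: Γ:[] Δ:[((¬p2 → ¬p0) → (p0 → p1))=F] refutes=True  ← countermodel

Result: [1, 0, 1]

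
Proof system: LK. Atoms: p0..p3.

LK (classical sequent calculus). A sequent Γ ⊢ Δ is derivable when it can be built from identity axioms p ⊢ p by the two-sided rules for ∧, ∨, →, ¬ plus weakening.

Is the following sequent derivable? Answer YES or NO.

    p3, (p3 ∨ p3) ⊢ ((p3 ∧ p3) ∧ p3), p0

Derivation (root first):
[WR] p3, (p3 ∨ p3) ⊢ ((p3 ∧ p3) ∧ p3), p0
  [∧R] p3, (p3 ∨ p3) ⊢ ((p3 ∧ p3) ∧ p3)
    [∧R] (p3 ∨ p3) ⊢ (p3 ∧ p3)
      [∨L] (p3 ∨ p3) ⊢ p3
        [Ax] p3 ⊢ p3
        [Ax] p3 ⊢ p3
      [∨L] (p3 ∨ p3) ⊢ p3
        [Ax] p3 ⊢ p3
        [Ax] p3 ⊢ p3
    [Ax] p3 ⊢ p3

Result: YES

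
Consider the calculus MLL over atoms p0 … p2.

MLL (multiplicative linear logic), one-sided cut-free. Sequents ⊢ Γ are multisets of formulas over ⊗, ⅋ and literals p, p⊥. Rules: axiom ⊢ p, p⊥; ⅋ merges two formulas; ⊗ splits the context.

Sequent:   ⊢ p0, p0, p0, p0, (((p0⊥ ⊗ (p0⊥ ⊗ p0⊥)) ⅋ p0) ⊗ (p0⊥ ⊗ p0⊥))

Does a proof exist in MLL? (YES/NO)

Proof tree:
[⊗]  ⊢ p0, p0, p0, p0, (((p0⊥ ⊗ (p0⊥ ⊗ p0⊥)) ⅋ p0) ⊗ (p0⊥ ⊗ p0⊥))
  [⅋]  ⊢ p0, p0, ((p0⊥ ⊗ (p0⊥ ⊗ p0⊥)) ⅋ p0)
    [⊗]  ⊢ p0, p0, p0, (p0⊥ ⊗ (p0⊥ ⊗ p0⊥))
      [Ax]  ⊢ p0, p0⊥
      [⊗]  ⊢ p0, p0, (p0⊥ ⊗ p0⊥)
        [Ax]  ⊢ p0, p0⊥
        [Ax]  ⊢ p0, p0⊥
  [⊗]  ⊢ p0, p0, (p0⊥ ⊗ p0⊥)
    [Ax]  ⊢ p0, p0⊥
    [Ax]  ⊢ p0, p0⊥

Result: YES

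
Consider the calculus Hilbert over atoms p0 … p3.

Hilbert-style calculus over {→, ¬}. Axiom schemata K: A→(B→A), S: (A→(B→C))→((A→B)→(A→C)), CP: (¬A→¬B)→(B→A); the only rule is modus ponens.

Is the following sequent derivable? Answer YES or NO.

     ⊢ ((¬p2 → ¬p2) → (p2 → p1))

Enumerate valuations to refute Γ ⊢ Δ:
  v=0000: Γ:[] Δ:[((¬p2 → ¬p2) → (p2 → p1))=T] refutes=False
  v=0001: Γ:[] Δ:[((¬p2 → ¬p2) → (p2 → p1))=T] refutes=False
  v=0010: Γ:[] Δ:[((¬p2 → ¬p2) → (p2 → p1))=F] refutes=True  ← countermodel

Result: NO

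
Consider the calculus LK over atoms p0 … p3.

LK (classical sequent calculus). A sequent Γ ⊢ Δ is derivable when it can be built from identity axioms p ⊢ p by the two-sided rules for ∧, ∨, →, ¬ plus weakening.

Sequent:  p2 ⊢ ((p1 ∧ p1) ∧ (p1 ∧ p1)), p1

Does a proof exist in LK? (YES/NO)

Search for a countermodel by truth-table:
  v=0000: Γ:[p2=F] Δ:[((p1 ∧ p1) ∧ (p1 ∧ p1))=F, p1=F] refutes=False
  v=0001: Γ:[p2=F] Δ:[((p1 ∧ p1) ∧ (p1 ∧ p1))=F, p1=F] refutes=False
  v=0010: Γ:[p2=T] Δ:[((p1 ∧ p1) ∧ (p1 ∧ p1))=F, p1=F] refutes=True  ← countermodel

Result: NO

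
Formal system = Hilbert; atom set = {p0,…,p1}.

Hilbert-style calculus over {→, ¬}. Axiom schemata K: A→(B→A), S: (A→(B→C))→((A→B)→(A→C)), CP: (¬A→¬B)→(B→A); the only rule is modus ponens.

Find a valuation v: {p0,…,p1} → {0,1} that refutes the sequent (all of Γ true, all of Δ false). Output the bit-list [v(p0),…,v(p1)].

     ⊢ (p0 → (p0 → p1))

Search for a countermodel by truth-table:
  v=00: Γ:[] Δ:[(p0 → (p0 → p1))=T] refutes=False
  v=01: Γ:[] Δ:[(p0 → (p0 → p1))=T] refutes=False
  v=10: Γ:[] Δ:[(p0 → (p0 → p1))=F] refutes=True  ← countermodel

Result: [1, 0]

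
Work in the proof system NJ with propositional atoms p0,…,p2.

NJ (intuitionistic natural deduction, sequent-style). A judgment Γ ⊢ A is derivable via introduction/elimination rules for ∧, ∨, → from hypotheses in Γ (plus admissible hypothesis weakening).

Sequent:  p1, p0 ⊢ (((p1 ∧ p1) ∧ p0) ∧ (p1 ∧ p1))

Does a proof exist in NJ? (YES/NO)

Derivation trace:
[∧I] p1, p0 ⊢ (((p1 ∧ p1) ∧ p0) ∧ (p1 ∧ p1))
  [∧I] p1, p0 ⊢ ((p1 ∧ p1) ∧ p0)
    [∧I] p1 ⊢ (p1 ∧ p1)
      [Ax] p1 ⊢ p1
      [Ax] p1 ⊢ p1
    [Ax] p0 ⊢ p0
  [∧I] p1 ⊢ (p1 ∧ p1)
    [Ax] p1 ⊢ p1
    [Ax] p1 ⊢ p1

Result: YES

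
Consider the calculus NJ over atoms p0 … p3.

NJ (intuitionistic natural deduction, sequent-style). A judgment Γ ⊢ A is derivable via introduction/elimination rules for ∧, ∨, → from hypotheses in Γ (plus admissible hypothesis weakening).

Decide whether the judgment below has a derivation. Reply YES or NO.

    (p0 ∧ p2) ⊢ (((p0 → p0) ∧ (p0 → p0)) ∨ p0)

Derivation (root first):
[Wk] (p0 ∧ p2) ⊢ (((p0 → p0) ∧ (p0 → p0)) ∨ p0)
  [∨I₁]  ⊢ (((p0 → p0) ∧ (p0 → p0)) ∨ p0)
    [∧I]  ⊢ ((p0 → p0) ∧ (p0 → p0))
      [→I]  ⊢ (p0 → p0)
        [Ax] p0 ⊢ p0
      [→I]  ⊢ (p0 → p0)
        [Ax] p0 ⊢ p0

Result: YES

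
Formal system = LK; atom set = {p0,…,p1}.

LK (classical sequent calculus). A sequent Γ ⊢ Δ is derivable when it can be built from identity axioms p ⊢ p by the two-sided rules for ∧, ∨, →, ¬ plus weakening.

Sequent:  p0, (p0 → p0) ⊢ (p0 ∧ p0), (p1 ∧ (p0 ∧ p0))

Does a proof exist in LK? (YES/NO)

Proof tree:
[→L] p0, (p0 → p0) ⊢ (p0 ∧ p0), (p1 ∧ (p0 ∧ p0))
  [Ax] p0 ⊢ p0
  [∧R] p0 ⊢ (p0 ∧ p0), (p1 ∧ (p0 ∧ p0))
    [WR] p0 ⊢ (p0 ∧ p0), p1
      [∧R] p0 ⊢ (p0 ∧ p0)
        [Ax] p0 ⊢ p0
        [Ax] p0 ⊢ p0
    [∧R] p0 ⊢ (p0 ∧ p0)
      [Ax] p0 ⊢ p0
      [Ax] p0 ⊢ p0

Result: YES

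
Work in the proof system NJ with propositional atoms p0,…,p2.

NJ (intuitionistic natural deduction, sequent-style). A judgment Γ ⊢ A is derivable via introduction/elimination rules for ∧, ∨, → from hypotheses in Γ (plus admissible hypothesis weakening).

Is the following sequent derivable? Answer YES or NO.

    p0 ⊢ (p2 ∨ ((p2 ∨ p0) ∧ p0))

Proof tree:
[∨I₂] p0 ⊢ (p2 ∨ ((p2 ∨ p0) ∧ p0))
  [∧I] p0 ⊢ ((p2 ∨ p0) ∧ p0)
    [∨I₂] p0 ⊢ (p2 ∨ p0)
      [Ax] p0 ⊢ p0
    [Ax] p0 ⊢ p0

Result: YES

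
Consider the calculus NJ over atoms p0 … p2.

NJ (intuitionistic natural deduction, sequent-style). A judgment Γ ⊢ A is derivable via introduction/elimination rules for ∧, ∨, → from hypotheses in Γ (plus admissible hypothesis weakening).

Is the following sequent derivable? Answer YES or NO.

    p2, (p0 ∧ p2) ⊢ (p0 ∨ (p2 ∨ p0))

Derivation trace:
[Wk] p2, (p0 ∧ p2) ⊢ (p0 ∨ (p2 ∨ p0))
  [∨I₂] p2 ⊢ (p0 ∨ (p2 ∨ p0))
    [∨I₁] p2 ⊢ (p2 ∨ p0)
      [Ax] p2 ⊢ p2

Result: YES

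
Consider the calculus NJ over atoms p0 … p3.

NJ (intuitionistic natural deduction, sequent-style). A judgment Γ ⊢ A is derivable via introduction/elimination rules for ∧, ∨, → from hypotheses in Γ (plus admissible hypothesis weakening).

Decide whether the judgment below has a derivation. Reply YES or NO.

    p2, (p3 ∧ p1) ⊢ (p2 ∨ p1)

Proof tree:
[Wk] p2, (p3 ∧ p1) ⊢ (p2 ∨ p1)
  [∨I₁] p2 ⊢ (p2 ∨ p1)
    [Ax] p2 ⊢ p2

Result: YES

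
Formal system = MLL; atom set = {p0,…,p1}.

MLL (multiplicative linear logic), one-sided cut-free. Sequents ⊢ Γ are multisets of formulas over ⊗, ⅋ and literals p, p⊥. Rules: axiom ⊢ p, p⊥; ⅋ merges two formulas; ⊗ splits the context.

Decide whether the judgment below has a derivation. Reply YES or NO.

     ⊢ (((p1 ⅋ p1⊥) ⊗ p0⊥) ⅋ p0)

Derivation (root first):
[⅋]  ⊢ (((p1 ⅋ p1⊥) ⊗ p0⊥) ⅋ p0)
  [⊗]  ⊢ p0, ((p1 ⅋ p1⊥) ⊗ p0⊥)
    [⅋]  ⊢ (p1 ⅋ p1⊥)
      [Ax]  ⊢ p1, p1⊥
    [Ax]  ⊢ p0, p0⊥

Result: YES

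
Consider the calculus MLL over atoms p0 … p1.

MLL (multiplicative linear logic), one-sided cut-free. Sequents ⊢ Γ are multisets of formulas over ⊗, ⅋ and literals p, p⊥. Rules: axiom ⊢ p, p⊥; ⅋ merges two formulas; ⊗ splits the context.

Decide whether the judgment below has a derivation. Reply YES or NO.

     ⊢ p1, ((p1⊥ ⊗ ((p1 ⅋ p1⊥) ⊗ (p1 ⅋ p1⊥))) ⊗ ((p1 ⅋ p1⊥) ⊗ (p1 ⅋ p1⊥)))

Proof tree:
[⊗]  ⊢ p1, ((p1⊥ ⊗ ((p1 ⅋ p1⊥) ⊗ (p1 ⅋ p1⊥))) ⊗ ((p1 ⅋ p1⊥) ⊗ (p1 ⅋ p1⊥)))
  [⊗]  ⊢ p1, (p1⊥ ⊗ ((p1 ⅋ p1⊥) ⊗ (p1 ⅋ p1⊥)))
    [Ax]  ⊢ p1, p1⊥
    [⊗]  ⊢ ((p1 ⅋ p1⊥) ⊗ (p1 ⅋ p1⊥))
      [⅋]  ⊢ (p1 ⅋ p1⊥)
        [Ax]  ⊢ p1, p1⊥
      [⅋]  ⊢ (p1 ⅋ p1⊥)
        [Ax]  ⊢ p1, p1⊥
  [⊗]  ⊢ ((p1 ⅋ p1⊥) ⊗ (p1 ⅋ p1⊥))
    [⅋]  ⊢ (p1 ⅋ p1⊥)
      [Ax]  ⊢ p1, p1⊥
    [⅋]  ⊢ (p1 ⅋ p1⊥)
      [Ax]  ⊢ p1, p1⊥

Result: YES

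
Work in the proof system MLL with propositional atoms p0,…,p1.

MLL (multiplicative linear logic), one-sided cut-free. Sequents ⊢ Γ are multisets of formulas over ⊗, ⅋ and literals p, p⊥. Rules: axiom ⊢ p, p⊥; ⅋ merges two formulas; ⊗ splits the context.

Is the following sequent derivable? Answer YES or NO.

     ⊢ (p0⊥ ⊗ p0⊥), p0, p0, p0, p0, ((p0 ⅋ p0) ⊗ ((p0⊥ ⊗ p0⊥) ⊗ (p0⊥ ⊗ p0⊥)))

Derivation (root first):
[⊗]  ⊢ (p0⊥ ⊗ p0⊥), p0, p0, p0, p0, ((p0 ⅋ p0) ⊗ ((p0⊥ ⊗ p0⊥) ⊗ (p0⊥ ⊗ p0⊥)))
  [⅋]  ⊢ (p0⊥ ⊗ p0⊥), (p0 ⅋ p0)
    [⊗]  ⊢ p0, p0, (p0⊥ ⊗ p0⊥)
      [Ax]  ⊢ p0, p0⊥
      [Ax]  ⊢ p0, p0⊥
  [⊗]  ⊢ p0, p0, p0, p0, ((p0⊥ ⊗ p0⊥) ⊗ (p0⊥ ⊗ p0⊥))
    [⊗]  ⊢ p0, p0, (p0⊥ ⊗ p0⊥)
      [Ax]  ⊢ p0, p0⊥
      [Ax]  ⊢ p0, p0⊥
    [⊗]  ⊢ p0, p0, (p0⊥ ⊗ p0⊥)
      [Ax]  ⊢ p0, p0⊥
      [Ax]  ⊢ p0, p0⊥

Result: YES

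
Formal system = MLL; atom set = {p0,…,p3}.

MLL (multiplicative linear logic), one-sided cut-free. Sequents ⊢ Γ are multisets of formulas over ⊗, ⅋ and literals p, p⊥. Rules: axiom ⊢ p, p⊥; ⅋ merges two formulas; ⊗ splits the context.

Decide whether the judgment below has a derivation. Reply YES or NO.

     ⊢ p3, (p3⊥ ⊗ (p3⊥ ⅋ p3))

Derivation (root first):
[⊗]  ⊢ p3, (p3⊥ ⊗ (p3⊥ ⅋ p3))
  [Ax]  ⊢ p3, p3⊥
  [⅋]  ⊢ (p3⊥ ⅋ p3)
    [Ax]  ⊢ p3, p3⊥

Result: YES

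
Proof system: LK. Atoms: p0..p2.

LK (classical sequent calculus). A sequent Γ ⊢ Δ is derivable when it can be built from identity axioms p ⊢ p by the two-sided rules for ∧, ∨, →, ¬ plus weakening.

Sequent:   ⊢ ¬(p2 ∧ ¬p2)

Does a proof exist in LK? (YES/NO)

Derivation (root first):
[¬R]  ⊢ ¬(p2 ∧ ¬p2)
  [∧L] (p2 ∧ ¬p2) ⊢ 
    [¬L] p2, ¬p2 ⊢ 
      [Ax] p2 ⊢ p2

Result: YES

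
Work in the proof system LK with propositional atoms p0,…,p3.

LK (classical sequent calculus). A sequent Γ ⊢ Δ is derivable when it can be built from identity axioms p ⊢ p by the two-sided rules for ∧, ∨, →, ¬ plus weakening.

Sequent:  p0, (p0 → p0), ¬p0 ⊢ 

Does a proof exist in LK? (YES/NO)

Proof tree:
[¬L] p0, (p0 → p0), ¬p0 ⊢ 
  [→L] p0, (p0 → p0) ⊢ p0
    [Ax] p0 ⊢ p0
    [Ax] p0 ⊢ p0

Result: YES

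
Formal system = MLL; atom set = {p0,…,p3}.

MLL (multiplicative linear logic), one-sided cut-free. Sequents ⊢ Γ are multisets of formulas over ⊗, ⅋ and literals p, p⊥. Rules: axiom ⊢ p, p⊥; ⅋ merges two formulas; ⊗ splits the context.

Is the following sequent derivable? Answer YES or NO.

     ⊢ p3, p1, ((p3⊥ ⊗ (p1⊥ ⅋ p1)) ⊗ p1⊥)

Derivation trace:
[⊗]  ⊢ p3, p1, ((p3⊥ ⊗ (p1⊥ ⅋ p1)) ⊗ p1⊥)
  [⊗]  ⊢ p3, (p3⊥ ⊗ (p1⊥ ⅋ p1))
    [Ax]  ⊢ p3, p3⊥
    [⅋]  ⊢ (p1⊥ ⅋ p1)
      [Ax]  ⊢ p1, p1⊥
  [Ax]  ⊢ p1, p1⊥

Result: YES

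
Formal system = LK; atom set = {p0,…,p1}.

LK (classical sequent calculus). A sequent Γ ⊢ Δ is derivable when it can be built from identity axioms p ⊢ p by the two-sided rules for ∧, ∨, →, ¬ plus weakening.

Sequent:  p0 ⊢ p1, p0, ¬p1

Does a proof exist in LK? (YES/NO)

Proof tree:
[¬R] p0 ⊢ p1, p0, ¬p1
  [WR] p1, p0 ⊢ p1, p0
    [WL] p1, p0 ⊢ p1
      [Ax] p1 ⊢ p1

Result: YES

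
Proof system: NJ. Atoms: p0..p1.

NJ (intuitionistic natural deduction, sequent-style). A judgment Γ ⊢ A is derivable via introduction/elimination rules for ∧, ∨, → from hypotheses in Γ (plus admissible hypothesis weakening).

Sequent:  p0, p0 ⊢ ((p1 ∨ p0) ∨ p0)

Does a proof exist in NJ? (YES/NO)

Derivation (root first):
[Wk] p0, p0 ⊢ ((p1 ∨ p0) ∨ p0)
  [∨I₁] p0 ⊢ ((p1 ∨ p0) ∨ p0)
    [∨I₂] p0 ⊢ (p1 ∨ p0)
      [Ax] p0 ⊢ p0

Result: YES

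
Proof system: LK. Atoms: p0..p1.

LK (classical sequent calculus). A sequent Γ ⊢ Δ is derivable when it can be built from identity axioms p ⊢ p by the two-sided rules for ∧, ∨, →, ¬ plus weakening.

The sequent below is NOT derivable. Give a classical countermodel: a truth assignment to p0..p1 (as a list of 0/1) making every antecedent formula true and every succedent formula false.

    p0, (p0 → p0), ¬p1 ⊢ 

Enumerate valuations to refute Γ ⊢ Δ:
  v=00: Γ:[p0=F, (p0 → p0)=T, ¬p1=T] Δ:[] refutes=False
  v=01: Γ:[p0=F, (p0 → p0)=T, ¬p1=F] Δ:[] refutes=False
  v=10: Γ:[p0=T, (p0 → p0)=T, ¬p1=T] Δ:[] refutes=True  ← countermodel

Result: [1, 0]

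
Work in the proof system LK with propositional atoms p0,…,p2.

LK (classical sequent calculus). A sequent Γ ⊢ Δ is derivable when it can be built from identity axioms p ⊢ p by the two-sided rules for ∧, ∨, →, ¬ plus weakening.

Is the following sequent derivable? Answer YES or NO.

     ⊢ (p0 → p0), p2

Proof tree:
[WR]  ⊢ (p0 → p0), p2
  [→R]  ⊢ (p0 → p0)
    [Ax] p0 ⊢ p0

Result: YES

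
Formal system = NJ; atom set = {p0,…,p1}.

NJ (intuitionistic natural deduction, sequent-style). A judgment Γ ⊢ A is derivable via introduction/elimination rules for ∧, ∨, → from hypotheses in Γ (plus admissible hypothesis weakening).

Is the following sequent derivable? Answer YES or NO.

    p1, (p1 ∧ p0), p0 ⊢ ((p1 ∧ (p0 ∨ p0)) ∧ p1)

Derivation (root first):
[∧I] p1, (p1 ∧ p0), p0 ⊢ ((p1 ∧ (p0 ∨ p0)) ∧ p1)
  [∧I] p1, (p1 ∧ p0), p0 ⊢ (p1 ∧ (p0 ∨ p0))
    [Wk] p1, (p1 ∧ p0) ⊢ p1
      [Ax] p1 ⊢ p1
    [∨I₂] p0 ⊢ (p0 ∨ p0)
      [Ax] p0 ⊢ p0
  [Ax] p1 ⊢ p1

Result: YES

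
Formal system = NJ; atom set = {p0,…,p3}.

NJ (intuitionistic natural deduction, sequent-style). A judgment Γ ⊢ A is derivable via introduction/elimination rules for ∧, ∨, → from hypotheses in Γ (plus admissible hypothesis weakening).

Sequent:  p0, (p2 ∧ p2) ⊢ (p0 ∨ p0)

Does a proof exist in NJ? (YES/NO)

Derivation (root first):
[∨I₁] p0, (p2 ∧ p2) ⊢ (p0 ∨ p0)
  [Wk] p0, (p2 ∧ p2) ⊢ p0
    [Ax] p0 ⊢ p0

Result: YES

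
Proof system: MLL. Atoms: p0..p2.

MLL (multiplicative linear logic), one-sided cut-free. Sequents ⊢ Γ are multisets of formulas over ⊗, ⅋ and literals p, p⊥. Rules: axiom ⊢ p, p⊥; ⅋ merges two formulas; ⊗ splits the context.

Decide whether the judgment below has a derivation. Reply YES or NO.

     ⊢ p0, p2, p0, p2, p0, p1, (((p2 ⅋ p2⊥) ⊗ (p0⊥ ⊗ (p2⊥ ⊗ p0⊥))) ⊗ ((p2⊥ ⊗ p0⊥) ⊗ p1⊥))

Derivation (root first):
[⊗]  ⊢ p0, p2, p0, p2, p0, p1, (((p2 ⅋ p2⊥) ⊗ (p0⊥ ⊗ (p2⊥ ⊗ p0⊥))) ⊗ ((p2⊥ ⊗ p0⊥) ⊗ p1⊥))
  [⊗]  ⊢ p0, p2, p0, ((p2 ⅋ p2⊥) ⊗ (p0⊥ ⊗ (p2⊥ ⊗ p0⊥)))
    [⅋]  ⊢ (p2 ⅋ p2⊥)
      [Ax]  ⊢ p2, p2⊥
    [⊗]  ⊢ p0, p2, p0, (p0⊥ ⊗ (p2⊥ ⊗ p0⊥))
      [Ax]  ⊢ p0, p0⊥
      [⊗]  ⊢ p2, p0, (p2⊥ ⊗ p0⊥)
        [Ax]  ⊢ p2, p2⊥
        [Ax]  ⊢ p0, p0⊥
  [⊗]  ⊢ p2, p0, p1, ((p2⊥ ⊗ p0⊥) ⊗ p1⊥)
    [⊗]  ⊢ p2, p0, (p2⊥ ⊗ p0⊥)
      [Ax]  ⊢ p2, p2⊥
      [Ax]  ⊢ p0, p0⊥
    [Ax]  ⊢ p1, p1⊥

Result: YES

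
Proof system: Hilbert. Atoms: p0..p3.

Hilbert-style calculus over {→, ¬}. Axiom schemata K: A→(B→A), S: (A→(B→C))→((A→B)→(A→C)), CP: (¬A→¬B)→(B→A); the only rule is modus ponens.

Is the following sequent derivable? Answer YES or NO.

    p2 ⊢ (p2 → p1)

Search for a countermodel by truth-table:
  v=0000: Γ:[p2=F] Δ:[(p2 → p1)=T] refutes=False
  v=0001: Γ:[p2=F] Δ:[(p2 → p1)=T] refutes=False
  v=0010: Γ:[p2=T] Δ:[(p2 → p1)=F] refutes=True  ← countermodel

Result: NO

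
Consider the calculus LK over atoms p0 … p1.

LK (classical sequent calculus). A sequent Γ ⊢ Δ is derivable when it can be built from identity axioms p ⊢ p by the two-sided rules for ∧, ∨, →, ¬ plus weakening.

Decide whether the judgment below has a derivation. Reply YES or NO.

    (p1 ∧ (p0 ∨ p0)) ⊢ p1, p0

Derivation trace:
[∧L] (p1 ∧ (p0 ∨ p0)) ⊢ p1, p0
  [∨L] p1, (p0 ∨ p0) ⊢ p1, p0
    [Ax] p0 ⊢ p0
    [WL] p1, p0 ⊢ p1
      [Ax] p1 ⊢ p1

Result: YES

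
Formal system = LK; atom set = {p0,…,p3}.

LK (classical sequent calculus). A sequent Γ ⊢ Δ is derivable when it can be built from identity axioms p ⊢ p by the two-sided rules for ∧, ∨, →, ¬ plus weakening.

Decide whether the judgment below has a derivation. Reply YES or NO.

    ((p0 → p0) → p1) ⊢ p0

Search for a countermodel by truth-table:
  v=0000: Γ:[((p0 → p0) → p1)=F] Δ:[p0=F] refutes=False
  v=0001: Γ:[((p0 → p0) → p1)=F] Δ:[p0=F] refutes=False
  v=0010: Γ:[((p0 → p0) → p1)=F] Δ:[p0=F] refutes=False
  v=0011: Γ:[((p0 → p0) → p1)=F] Δ:[p0=F] refutes=False
  v=0100: Γ:[((p0 → p0) → p1)=T] Δ:[p0=F] refutes=True  ← countermodel

Result: NO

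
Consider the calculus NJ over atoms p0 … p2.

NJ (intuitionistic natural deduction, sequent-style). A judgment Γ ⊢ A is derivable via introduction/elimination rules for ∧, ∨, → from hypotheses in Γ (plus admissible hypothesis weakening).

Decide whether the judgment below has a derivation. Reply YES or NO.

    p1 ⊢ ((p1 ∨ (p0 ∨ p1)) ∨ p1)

Derivation trace:
[∨I₁] p1 ⊢ ((p1 ∨ (p0 ∨ p1)) ∨ p1)
  [∨I₂] p1 ⊢ (p1 ∨ (p0 ∨ p1))
    [∨I₂] p1 ⊢ (p0 ∨ p1)
      [Ax] p1 ⊢ p1

Result: YES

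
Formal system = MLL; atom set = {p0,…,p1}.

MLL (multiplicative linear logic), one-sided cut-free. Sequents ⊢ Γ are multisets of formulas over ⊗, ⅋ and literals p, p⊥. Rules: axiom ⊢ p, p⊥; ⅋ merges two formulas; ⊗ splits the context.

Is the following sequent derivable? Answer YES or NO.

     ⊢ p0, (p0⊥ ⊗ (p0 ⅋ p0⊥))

Derivation trace:
[⊗]  ⊢ p0, (p0⊥ ⊗ (p0 ⅋ p0⊥))
  [Ax]  ⊢ p0, p0⊥
  [⅋]  ⊢ (p0 ⅋ p0⊥)
    [Ax]  ⊢ p0, p0⊥

Result: YES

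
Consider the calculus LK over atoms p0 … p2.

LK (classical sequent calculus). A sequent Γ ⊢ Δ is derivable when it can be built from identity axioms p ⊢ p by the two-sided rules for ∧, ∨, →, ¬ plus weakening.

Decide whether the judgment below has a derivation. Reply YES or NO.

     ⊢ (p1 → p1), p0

Derivation (root first):
[WR]  ⊢ (p1 → p1), p0
  [→R]  ⊢ (p1 → p1)
    [Ax] p1 ⊢ p1

Result: YES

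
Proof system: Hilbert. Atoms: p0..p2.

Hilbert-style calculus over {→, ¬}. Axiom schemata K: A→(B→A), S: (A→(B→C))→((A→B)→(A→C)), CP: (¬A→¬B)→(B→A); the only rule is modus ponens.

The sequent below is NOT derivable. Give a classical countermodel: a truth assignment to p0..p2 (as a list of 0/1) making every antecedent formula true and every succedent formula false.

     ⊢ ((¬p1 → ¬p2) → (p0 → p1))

Truth-table refutation:
  v=000: Γ:[] Δ:[((¬p1 → ¬p2) → (p0 → p1))=T] refutes=False
  v=001: Γ:[] Δ:[((¬p1 → ¬p2) → (p0 → p1))=T] refutes=False
  v=010: Γ:[] Δ:[((¬p1 → ¬p2) → (p0 → p1))=T] refutes=False
  v=011: Γ:[] Δ:[((¬p1 → ¬p2) → (p0 → p1))=T] refutes=False
  v=100: Γ:[] Δ:[((¬p1 → ¬p2) → (p0 → p1))=F] refutes=True  ← countermodel

Result: [1, 0, 0]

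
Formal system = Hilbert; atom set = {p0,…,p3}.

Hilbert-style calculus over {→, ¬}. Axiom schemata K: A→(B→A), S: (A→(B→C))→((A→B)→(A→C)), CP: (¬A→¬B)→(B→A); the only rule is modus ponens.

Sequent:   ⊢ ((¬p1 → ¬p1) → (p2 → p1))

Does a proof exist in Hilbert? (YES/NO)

Enumerate valuations to refute Γ ⊢ Δ:
  v=0000: Γ:[] Δ:[((¬p1 → ¬p1) → (p2 → p1))=T] refutes=False
  v=0001: Γ:[] Δ:[((¬p1 → ¬p1) → (p2 → p1))=T] refutes=False
  v=0010: Γ:[] Δ:[((¬p1 → ¬p1) → (p2 → p1))=F] refutes=True  ← countermodel

Result: NO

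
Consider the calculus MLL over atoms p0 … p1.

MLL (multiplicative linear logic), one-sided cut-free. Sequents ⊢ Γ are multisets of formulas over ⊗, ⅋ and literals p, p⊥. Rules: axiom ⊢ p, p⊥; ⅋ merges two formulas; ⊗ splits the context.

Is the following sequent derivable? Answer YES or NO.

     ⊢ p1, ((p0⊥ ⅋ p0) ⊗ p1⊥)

Derivation trace:
[⊗]  ⊢ p1, ((p0⊥ ⅋ p0) ⊗ p1⊥)
  [⅋]  ⊢ (p0⊥ ⅋ p0)
    [Ax]  ⊢ p0, p0⊥
  [Ax]  ⊢ p1, p1⊥

Result: YES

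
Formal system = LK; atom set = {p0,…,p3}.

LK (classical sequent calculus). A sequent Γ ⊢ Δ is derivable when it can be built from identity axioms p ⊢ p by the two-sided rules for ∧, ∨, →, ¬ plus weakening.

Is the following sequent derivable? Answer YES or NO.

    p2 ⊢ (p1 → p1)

Derivation (root first):
[→R] p2 ⊢ (p1 → p1)
  [WL] p1, p2 ⊢ p1
    [Ax] p1 ⊢ p1

Result: YES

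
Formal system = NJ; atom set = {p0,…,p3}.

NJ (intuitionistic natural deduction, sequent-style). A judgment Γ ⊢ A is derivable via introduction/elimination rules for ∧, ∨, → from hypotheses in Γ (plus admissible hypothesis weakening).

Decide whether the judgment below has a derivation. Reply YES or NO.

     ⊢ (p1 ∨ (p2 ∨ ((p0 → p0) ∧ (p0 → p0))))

Proof tree:
[∨I₂]  ⊢ (p1 ∨ (p2 ∨ ((p0 → p0) ∧ (p0 → p0))))
  [∨I₂]  ⊢ (p2 ∨ ((p0 → p0) ∧ (p0 → p0)))
    [∧I]  ⊢ ((p0 → p0) ∧ (p0 → p0))
      [→I]  ⊢ (p0 → p0)
        [Ax] p0 ⊢ p0
      [→I]  ⊢ (p0 → p0)
        [Ax] p0 ⊢ p0

Result: YES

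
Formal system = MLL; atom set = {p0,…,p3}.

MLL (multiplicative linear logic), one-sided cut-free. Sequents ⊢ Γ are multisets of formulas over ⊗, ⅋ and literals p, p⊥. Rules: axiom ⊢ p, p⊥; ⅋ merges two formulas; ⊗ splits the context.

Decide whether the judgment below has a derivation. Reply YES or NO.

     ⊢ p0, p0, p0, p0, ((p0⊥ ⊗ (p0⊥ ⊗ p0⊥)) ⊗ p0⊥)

Proof tree:
[⊗]  ⊢ p0, p0, p0, p0, ((p0⊥ ⊗ (p0⊥ ⊗ p0⊥)) ⊗ p0⊥)
  [⊗]  ⊢ p0, p0, p0, (p0⊥ ⊗ (p0⊥ ⊗ p0⊥))
    [Ax]  ⊢ p0, p0⊥
    [⊗]  ⊢ p0, p0, (p0⊥ ⊗ p0⊥)
      [Ax]  ⊢ p0, p0⊥
      [Ax]  ⊢ p0, p0⊥
  [Ax]  ⊢ p0, p0⊥

Result: YES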